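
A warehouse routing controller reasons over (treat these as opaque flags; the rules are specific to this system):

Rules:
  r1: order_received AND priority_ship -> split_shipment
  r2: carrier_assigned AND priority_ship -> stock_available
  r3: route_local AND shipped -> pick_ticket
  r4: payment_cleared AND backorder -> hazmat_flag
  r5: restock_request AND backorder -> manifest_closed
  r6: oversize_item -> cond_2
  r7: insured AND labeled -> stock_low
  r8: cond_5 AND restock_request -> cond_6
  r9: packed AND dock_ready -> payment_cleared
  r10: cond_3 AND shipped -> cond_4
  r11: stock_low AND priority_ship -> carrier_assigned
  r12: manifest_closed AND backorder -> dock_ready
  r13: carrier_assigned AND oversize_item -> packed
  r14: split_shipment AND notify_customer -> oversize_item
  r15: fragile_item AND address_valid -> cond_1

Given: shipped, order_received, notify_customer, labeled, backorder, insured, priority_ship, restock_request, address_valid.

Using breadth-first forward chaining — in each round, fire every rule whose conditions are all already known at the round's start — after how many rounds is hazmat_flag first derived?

5

Round 1 fires r1, r5, r7, giving split_shipment, manifest_closed, stock_low.
Round 2 fires r11, r12, r14, giving carrier_assigned, dock_ready, oversize_item.
Round 3 fires r2, r6, r13, giving stock_available, cond_2, packed.
Round 4 fires r9, giving payment_cleared.
Round 5 fires r4, giving hazmat_flag.
hazmat_flag first appears in round 5.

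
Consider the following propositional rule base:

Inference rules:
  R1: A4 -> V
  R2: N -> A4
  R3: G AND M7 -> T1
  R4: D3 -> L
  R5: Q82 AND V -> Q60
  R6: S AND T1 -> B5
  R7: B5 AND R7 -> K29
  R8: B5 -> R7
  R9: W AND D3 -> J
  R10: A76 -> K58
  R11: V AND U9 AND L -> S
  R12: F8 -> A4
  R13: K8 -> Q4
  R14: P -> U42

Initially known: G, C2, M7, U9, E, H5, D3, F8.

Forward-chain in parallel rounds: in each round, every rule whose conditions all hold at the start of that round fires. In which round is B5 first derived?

Round 1: R3 [G AND M7 -> T1]; R4 [D3 -> L]; R12 [F8 -> A4]. New: T1, L, A4.
Round 2: R1 [A4 -> V]. New: V.
Round 3: R11 [V AND U9 AND L -> S]. New: S.
Round 4: R6 [S AND T1 -> B5]. New: B5.
B5 first appears in round 4.

4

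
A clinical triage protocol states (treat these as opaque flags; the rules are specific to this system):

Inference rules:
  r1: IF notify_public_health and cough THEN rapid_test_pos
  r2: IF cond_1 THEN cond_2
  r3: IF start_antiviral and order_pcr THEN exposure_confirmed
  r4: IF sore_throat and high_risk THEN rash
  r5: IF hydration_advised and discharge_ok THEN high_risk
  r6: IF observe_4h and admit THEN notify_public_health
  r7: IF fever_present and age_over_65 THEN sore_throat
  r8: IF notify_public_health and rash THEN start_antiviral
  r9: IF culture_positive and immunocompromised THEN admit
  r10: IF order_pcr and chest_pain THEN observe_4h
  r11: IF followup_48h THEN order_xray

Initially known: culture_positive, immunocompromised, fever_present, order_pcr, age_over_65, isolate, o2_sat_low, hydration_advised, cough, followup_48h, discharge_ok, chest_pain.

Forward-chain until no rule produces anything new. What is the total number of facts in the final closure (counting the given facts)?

Round 1: r5 [IF hydration_advised and discharge_ok THEN high_risk]; r7 [IF fever_present and age_over_65 THEN sore_throat]; r9 [IF culture_positive and immunocompromised THEN admit]; r10 [IF order_pcr and chest_pain THEN observe_4h]; r11 [IF followup_48h THEN order_xray]. New: high_risk, sore_throat, admit, observe_4h, order_xray.
Round 2: r4 [IF sore_throat and high_risk THEN rash]; r6 [IF observe_4h and admit THEN notify_public_health]. New: rash, notify_public_health.
Round 3: r1 [IF notify_public_health and cough THEN rapid_test_pos]; r8 [IF notify_public_health and rash THEN start_antiviral]. New: rapid_test_pos, start_antiviral.
Round 4: r3 [IF start_antiviral and order_pcr THEN exposure_confirmed]. New: exposure_confirmed.
Closure: {admit, age_over_65, chest_pain, cough, culture_positive, discharge_ok, exposure_confirmed, fever_present, followup_48h, high_risk, hydration_advised, immunocompromised, isolate, notify_public_health, o2_sat_low, observe_4h, order_pcr, order_xray, rapid_test_pos, rash, sore_throat, start_antiviral} — 22 facts.

22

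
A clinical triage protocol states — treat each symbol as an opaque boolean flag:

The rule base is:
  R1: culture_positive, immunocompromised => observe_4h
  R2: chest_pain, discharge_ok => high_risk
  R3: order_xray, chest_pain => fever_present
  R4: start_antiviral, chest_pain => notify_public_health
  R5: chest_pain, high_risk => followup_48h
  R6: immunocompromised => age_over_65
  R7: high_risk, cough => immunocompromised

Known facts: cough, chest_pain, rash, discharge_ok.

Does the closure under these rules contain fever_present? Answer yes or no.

no

[1] R2 [chest_pain, discharge_ok => high_risk]. ⇒ new: high_risk.
[2] R5 [chest_pain, high_risk => followup_48h]; R7 [high_risk, cough => immunocompromised]. ⇒ new: followup_48h, immunocompromised.
[3] R6 [immunocompromised => age_over_65]. ⇒ new: age_over_65.
Fixed point reached. fever_present is concluded only by R3; R3 needs order_xray (never derived).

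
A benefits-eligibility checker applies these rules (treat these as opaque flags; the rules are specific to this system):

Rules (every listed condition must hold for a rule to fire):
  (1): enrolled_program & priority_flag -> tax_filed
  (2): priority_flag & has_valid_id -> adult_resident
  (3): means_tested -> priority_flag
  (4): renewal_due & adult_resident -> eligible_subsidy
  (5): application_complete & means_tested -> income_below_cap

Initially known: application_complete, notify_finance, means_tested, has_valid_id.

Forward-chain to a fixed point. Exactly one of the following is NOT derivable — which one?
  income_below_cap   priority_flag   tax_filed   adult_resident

tax_filed

Round 1: (3) [means_tested -> priority_flag]; (5) [application_complete & means_tested -> income_below_cap]. Adds priority_flag, income_below_cap.
Round 2: (2) [priority_flag & has_valid_id -> adult_resident]. Adds adult_resident.
Derived: priority_flag (round 1), adult_resident (round 2), income_below_cap (round 1). tax_filed never appears in any round.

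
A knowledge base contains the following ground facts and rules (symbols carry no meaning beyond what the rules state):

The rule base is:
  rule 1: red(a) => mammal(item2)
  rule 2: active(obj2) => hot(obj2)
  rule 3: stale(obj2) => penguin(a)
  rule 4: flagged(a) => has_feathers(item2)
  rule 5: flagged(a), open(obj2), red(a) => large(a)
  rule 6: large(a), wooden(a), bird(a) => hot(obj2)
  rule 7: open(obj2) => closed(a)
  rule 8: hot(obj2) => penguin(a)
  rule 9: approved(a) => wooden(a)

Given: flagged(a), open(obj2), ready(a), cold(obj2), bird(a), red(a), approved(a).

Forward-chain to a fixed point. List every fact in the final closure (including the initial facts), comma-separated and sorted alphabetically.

approved(a), bird(a), closed(a), cold(obj2), flagged(a), has_feathers(item2), hot(obj2), large(a), mammal(item2), open(obj2), penguin(a), ready(a), red(a), wooden(a)

Round 1 — rule 1, rule 4, rule 5, rule 7, rule 9, derive mammal(item2), has_feathers(item2), large(a), closed(a), wooden(a).
Round 2 — rule 6, derive hot(obj2).
Round 3 — rule 8, derive penguin(a).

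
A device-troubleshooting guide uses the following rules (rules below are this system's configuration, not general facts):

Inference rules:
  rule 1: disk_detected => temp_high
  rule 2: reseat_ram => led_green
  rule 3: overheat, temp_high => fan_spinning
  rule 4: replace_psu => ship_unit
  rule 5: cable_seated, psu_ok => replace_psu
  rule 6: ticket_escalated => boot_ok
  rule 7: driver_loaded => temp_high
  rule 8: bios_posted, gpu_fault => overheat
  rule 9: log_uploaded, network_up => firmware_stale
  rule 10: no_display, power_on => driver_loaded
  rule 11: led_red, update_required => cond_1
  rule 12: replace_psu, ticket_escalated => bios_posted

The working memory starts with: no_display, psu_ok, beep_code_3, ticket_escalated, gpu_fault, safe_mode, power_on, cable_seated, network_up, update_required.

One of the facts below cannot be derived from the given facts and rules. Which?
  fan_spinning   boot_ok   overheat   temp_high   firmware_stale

Round 1 — rule 5, rule 6, rule 10, derive replace_psu, boot_ok, driver_loaded.
Round 2 — rule 4, rule 7, rule 12, derive ship_unit, temp_high, bios_posted.
Round 3 — rule 8, derive overheat.
Round 4 — rule 3, derive fan_spinning.
Derived: fan_spinning (round 4), overheat (round 3), boot_ok (round 1), temp_high (round 2). firmware_stale never appears in any round.

firmware_stale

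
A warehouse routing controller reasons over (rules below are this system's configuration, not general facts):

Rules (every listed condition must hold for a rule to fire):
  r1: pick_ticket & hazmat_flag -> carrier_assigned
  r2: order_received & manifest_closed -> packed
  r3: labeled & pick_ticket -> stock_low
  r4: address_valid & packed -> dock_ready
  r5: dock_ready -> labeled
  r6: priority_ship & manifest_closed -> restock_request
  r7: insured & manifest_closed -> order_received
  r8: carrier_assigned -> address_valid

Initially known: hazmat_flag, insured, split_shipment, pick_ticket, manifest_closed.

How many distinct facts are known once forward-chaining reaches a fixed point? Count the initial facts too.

Round 1 fires r1, r7, giving carrier_assigned, order_received.
Round 2 fires r2, r8, giving packed, address_valid.
Round 3 fires r4, giving dock_ready.
Round 4 fires r5, giving labeled.
Round 5 fires r3, giving stock_low.
Closure: {address_valid, carrier_assigned, dock_ready, hazmat_flag, insured, labeled, manifest_closed, order_received, packed, pick_ticket, split_shipment, stock_low} — 12 facts.

12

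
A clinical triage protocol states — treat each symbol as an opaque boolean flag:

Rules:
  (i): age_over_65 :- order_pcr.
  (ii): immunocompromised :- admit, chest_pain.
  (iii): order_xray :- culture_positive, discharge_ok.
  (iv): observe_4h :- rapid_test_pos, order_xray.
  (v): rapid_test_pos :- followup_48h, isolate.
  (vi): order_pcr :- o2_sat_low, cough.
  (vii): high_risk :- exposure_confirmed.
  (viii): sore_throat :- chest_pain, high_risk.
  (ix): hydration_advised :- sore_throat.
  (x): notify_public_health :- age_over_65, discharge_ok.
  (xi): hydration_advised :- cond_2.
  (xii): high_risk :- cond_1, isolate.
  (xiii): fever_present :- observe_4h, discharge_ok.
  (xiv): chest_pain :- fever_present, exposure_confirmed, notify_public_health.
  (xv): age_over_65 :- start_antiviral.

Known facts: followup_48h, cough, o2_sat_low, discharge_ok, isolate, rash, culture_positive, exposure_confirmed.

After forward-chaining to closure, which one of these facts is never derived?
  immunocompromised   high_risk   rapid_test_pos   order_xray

immunocompromised

[1] (iii) [order_xray :- culture_positive, discharge_ok.]; (v) [rapid_test_pos :- followup_48h, isolate.]; (vi) [order_pcr :- o2_sat_low, cough.]; (vii) [high_risk :- exposure_confirmed.]. ⇒ new: order_xray, rapid_test_pos, order_pcr, high_risk.
[2] (i) [age_over_65 :- order_pcr.]; (iv) [observe_4h :- rapid_test_pos, order_xray.]. ⇒ new: age_over_65, observe_4h.
[3] (x) [notify_public_health :- age_over_65, discharge_ok.]; (xiii) [fever_present :- observe_4h, discharge_ok.]. ⇒ new: notify_public_health, fever_present.
[4] (xiv) [chest_pain :- fever_present, exposure_confirmed, notify_public_health.]. ⇒ new: chest_pain.
[5] (viii) [sore_throat :- chest_pain, high_risk.]. ⇒ new: sore_throat.
[6] (ix) [hydration_advised :- sore_throat.]. ⇒ new: hydration_advised.
Derived: high_risk (round 1), rapid_test_pos (round 1), order_xray (round 1). immunocompromised never appears in any round.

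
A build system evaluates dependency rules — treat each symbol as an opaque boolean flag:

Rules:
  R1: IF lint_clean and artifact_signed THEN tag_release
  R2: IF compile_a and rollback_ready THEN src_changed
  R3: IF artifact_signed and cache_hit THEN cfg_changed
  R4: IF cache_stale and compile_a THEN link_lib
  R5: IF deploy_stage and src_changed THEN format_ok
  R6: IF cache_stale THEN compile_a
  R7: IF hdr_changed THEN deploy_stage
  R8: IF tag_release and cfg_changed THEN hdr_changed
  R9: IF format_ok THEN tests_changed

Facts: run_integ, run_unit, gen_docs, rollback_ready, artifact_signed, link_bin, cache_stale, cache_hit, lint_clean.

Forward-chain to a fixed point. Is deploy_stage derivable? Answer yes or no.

yes

[1] R1 [IF lint_clean and artifact_signed THEN tag_release]; R3 [IF artifact_signed and cache_hit THEN cfg_changed]; R6 [IF cache_stale THEN compile_a]. ⇒ new: tag_release, cfg_changed, compile_a.
[2] R2 [IF compile_a and rollback_ready THEN src_changed]; R4 [IF cache_stale and compile_a THEN link_lib]; R8 [IF tag_release and cfg_changed THEN hdr_changed]. ⇒ new: src_changed, link_lib, hdr_changed.
[3] R7 [IF hdr_changed THEN deploy_stage]. ⇒ new: deploy_stage.
[4] R5 [IF deploy_stage and src_changed THEN format_ok]. ⇒ new: format_ok.
[5] R9 [IF format_ok THEN tests_changed]. ⇒ new: tests_changed.
deploy_stage appears in round 3, so it is derivable.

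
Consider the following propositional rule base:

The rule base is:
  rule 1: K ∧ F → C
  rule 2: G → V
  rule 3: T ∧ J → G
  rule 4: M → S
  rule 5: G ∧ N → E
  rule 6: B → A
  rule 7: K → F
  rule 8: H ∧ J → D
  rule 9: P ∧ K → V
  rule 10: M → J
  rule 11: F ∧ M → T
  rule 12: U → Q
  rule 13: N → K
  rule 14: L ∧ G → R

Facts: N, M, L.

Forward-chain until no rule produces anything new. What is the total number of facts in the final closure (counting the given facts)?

13

Round 1: rule 4 [M → S]; rule 10 [M → J]; rule 13 [N → K]. New: S, J, K.
Round 2: rule 7 [K → F]. New: F.
Round 3: rule 1 [K ∧ F → C]; rule 11 [F ∧ M → T]. New: C, T.
Round 4: rule 3 [T ∧ J → G]. New: G.
Round 5: rule 2 [G → V]; rule 5 [G ∧ N → E]; rule 14 [L ∧ G → R]. New: V, E, R.
Closure: {C, E, F, G, J, K, L, M, N, R, S, T, V} — 13 facts.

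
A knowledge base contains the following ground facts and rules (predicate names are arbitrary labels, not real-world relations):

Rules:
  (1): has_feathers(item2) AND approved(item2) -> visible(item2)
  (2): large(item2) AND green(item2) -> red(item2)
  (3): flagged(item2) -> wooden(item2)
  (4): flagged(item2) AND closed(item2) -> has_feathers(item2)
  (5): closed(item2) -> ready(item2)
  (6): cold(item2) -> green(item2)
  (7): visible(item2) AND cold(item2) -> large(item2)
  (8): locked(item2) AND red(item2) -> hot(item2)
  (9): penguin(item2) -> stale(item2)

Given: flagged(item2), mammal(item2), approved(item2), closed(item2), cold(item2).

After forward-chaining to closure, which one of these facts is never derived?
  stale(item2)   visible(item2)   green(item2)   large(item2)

stale(item2)

Round 1 — (3), (4), (5), (6), derive wooden(item2), has_feathers(item2), ready(item2), green(item2).
Round 2 — (1), derive visible(item2).
Round 3 — (7), derive large(item2).
Round 4 — (2), derive red(item2).
Derived: large(item2) (round 3), visible(item2) (round 2), green(item2) (round 1). stale(item2) never appears in any round.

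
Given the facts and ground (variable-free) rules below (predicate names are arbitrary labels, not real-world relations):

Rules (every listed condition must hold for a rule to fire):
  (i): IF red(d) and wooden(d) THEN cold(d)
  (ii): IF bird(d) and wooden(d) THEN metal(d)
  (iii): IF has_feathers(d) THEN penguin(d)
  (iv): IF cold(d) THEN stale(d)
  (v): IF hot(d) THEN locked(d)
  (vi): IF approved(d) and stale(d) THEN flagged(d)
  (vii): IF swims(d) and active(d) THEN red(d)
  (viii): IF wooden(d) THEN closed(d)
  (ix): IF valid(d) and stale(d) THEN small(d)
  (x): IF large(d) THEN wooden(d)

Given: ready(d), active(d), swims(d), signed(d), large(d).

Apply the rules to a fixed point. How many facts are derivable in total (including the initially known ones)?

Round 1: (vii) [IF swims(d) and active(d) THEN red(d)]; (x) [IF large(d) THEN wooden(d)]. Adds red(d), wooden(d).
Round 2: (i) [IF red(d) and wooden(d) THEN cold(d)]; (viii) [IF wooden(d) THEN closed(d)]. Adds cold(d), closed(d).
Round 3: (iv) [IF cold(d) THEN stale(d)]. Adds stale(d).
Closure: {active(d), closed(d), cold(d), large(d), ready(d), red(d), signed(d), stale(d), swims(d), wooden(d)} — 10 facts.

10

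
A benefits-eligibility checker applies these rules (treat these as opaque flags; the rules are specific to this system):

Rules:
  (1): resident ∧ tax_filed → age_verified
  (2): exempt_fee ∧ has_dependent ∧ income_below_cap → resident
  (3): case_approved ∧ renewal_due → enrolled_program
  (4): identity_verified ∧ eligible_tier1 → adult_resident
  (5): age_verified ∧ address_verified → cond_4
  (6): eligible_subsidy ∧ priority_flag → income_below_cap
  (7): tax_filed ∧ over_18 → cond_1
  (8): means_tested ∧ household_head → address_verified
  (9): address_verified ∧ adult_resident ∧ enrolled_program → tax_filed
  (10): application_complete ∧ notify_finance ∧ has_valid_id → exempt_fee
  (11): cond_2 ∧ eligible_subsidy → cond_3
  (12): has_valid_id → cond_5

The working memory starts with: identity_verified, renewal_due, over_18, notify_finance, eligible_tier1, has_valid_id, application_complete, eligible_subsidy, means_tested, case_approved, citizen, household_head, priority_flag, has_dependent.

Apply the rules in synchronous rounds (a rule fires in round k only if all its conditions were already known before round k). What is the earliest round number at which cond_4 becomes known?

4

Round 1 fires (3), (4), (6), (8), (10), (12), giving enrolled_program, adult_resident, income_below_cap, address_verified, exempt_fee, cond_5.
Round 2 fires (2), (9), giving resident, tax_filed.
Round 3 fires (1), (7), giving age_verified, cond_1.
Round 4 fires (5), giving cond_4.
cond_4 first appears in round 4.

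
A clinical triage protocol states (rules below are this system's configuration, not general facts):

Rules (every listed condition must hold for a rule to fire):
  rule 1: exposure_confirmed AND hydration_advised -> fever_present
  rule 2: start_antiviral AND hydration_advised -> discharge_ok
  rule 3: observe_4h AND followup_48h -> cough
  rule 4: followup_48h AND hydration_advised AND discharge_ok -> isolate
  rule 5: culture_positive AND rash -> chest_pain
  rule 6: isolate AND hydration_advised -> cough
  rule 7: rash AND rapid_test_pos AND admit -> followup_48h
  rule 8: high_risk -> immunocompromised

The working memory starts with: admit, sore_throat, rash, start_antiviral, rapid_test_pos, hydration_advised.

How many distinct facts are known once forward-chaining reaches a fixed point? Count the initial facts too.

10

Round 1: rule 2 [start_antiviral AND hydration_advised -> discharge_ok]; rule 7 [rash AND rapid_test_pos AND admit -> followup_48h]. Adds discharge_ok, followup_48h.
Round 2: rule 4 [followup_48h AND hydration_advised AND discharge_ok -> isolate]. Adds isolate.
Round 3: rule 6 [isolate AND hydration_advised -> cough]. Adds cough.
Closure: {admit, cough, discharge_ok, followup_48h, hydration_advised, isolate, rapid_test_pos, rash, sore_throat, start_antiviral} — 10 facts.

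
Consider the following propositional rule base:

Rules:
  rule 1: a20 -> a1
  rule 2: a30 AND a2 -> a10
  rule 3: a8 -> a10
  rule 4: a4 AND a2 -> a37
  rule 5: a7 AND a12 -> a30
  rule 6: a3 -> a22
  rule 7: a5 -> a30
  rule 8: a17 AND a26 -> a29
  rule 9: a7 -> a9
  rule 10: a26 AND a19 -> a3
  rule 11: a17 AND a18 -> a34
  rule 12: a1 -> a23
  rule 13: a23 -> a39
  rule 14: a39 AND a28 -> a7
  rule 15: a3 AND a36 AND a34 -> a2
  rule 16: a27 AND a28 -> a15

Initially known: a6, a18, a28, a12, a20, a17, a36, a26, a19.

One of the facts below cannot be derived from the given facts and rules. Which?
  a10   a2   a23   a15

a15

Round 1 — rule 1, rule 8, rule 10, rule 11, derive a1, a29, a3, a34.
Round 2 — rule 6, rule 12, rule 15, derive a22, a23, a2.
Round 3 — rule 13, derive a39.
Round 4 — rule 14, derive a7.
Round 5 — rule 5, rule 9, derive a30, a9.
Round 6 — rule 2, derive a10.
Derived: a2 (round 2), a10 (round 6), a23 (round 2). a15 never appears in any round.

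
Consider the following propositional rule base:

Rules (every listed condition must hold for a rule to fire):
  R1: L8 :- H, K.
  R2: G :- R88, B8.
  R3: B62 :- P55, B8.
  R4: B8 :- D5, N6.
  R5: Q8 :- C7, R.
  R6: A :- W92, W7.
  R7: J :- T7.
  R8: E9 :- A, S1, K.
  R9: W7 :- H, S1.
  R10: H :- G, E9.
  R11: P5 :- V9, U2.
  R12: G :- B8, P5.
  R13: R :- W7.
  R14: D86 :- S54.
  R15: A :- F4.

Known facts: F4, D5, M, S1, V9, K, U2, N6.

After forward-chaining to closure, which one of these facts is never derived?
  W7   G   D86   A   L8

Round 1 — R4, R11, R15, derive B8, P5, A.
Round 2 — R8, R12, derive E9, G.
Round 3 — R10, derive H.
Round 4 — R1, R9, derive L8, W7.
Round 5 — R13, derive R.
Derived: L8 (round 4), A (round 1), W7 (round 4), G (round 2). D86 never appears in any round.

D86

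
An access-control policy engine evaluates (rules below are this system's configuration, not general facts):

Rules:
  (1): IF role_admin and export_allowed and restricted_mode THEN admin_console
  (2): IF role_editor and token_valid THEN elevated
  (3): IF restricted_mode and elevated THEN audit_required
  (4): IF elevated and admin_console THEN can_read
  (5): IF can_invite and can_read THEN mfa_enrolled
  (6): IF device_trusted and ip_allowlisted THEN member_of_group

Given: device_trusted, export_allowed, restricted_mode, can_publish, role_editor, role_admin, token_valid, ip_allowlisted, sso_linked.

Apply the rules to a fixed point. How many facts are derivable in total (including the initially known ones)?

[1] (1) [IF role_admin and export_allowed and restricted_mode THEN admin_console]; (2) [IF role_editor and token_valid THEN elevated]; (6) [IF device_trusted and ip_allowlisted THEN member_of_group]. ⇒ new: admin_console, elevated, member_of_group.
[2] (3) [IF restricted_mode and elevated THEN audit_required]; (4) [IF elevated and admin_console THEN can_read]. ⇒ new: audit_required, can_read.
Closure: {admin_console, audit_required, can_publish, can_read, device_trusted, elevated, export_allowed, ip_allowlisted, member_of_group, restricted_mode, role_admin, role_editor, sso_linked, token_valid} — 14 facts.

14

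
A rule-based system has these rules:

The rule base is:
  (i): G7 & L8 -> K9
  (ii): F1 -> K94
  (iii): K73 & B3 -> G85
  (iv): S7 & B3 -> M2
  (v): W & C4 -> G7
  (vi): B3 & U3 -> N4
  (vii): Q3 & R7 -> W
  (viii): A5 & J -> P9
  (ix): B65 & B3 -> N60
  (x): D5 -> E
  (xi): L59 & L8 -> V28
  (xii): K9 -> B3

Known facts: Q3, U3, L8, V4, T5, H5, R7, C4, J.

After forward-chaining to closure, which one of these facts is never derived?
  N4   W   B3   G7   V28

Round 1: (vii) [Q3 & R7 -> W]. Adds W.
Round 2: (v) [W & C4 -> G7]. Adds G7.
Round 3: (i) [G7 & L8 -> K9]. Adds K9.
Round 4: (xii) [K9 -> B3]. Adds B3.
Round 5: (vi) [B3 & U3 -> N4]. Adds N4.
Derived: N4 (round 5), W (round 1), G7 (round 2), B3 (round 4). V28 never appears in any round.

V28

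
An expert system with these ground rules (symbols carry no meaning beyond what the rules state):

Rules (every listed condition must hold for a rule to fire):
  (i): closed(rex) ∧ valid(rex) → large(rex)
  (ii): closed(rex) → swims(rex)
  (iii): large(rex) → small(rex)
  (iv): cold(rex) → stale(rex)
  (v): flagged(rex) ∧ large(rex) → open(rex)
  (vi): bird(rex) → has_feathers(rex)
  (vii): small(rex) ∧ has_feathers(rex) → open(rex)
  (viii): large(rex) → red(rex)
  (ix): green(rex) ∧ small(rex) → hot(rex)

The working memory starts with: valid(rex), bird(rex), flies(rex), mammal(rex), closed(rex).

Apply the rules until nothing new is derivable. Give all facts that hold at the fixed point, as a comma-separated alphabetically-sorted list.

Round 1 — (i), (ii), (vi), derive large(rex), swims(rex), has_feathers(rex).
Round 2 — (iii), (viii), derive small(rex), red(rex).
Round 3 — (vii), derive open(rex).

bird(rex), closed(rex), flies(rex), has_feathers(rex), large(rex), mammal(rex), open(rex), red(rex), small(rex), swims(rex), valid(rex)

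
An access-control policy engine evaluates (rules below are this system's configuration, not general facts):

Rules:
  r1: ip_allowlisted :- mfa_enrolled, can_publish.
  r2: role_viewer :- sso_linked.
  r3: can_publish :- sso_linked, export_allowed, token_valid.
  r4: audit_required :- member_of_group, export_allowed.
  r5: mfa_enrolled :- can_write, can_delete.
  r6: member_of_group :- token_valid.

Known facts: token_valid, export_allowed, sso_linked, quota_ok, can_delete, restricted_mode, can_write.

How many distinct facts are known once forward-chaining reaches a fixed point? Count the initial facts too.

13

Round 1: r2 [role_viewer :- sso_linked.]; r3 [can_publish :- sso_linked, export_allowed, token_valid.]; r5 [mfa_enrolled :- can_write, can_delete.]; r6 [member_of_group :- token_valid.]. New: role_viewer, can_publish, mfa_enrolled, member_of_group.
Round 2: r1 [ip_allowlisted :- mfa_enrolled, can_publish.]; r4 [audit_required :- member_of_group, export_allowed.]. New: ip_allowlisted, audit_required.
Closure: {audit_required, can_delete, can_publish, can_write, export_allowed, ip_allowlisted, member_of_group, mfa_enrolled, quota_ok, restricted_mode, role_viewer, sso_linked, token_valid} — 13 facts.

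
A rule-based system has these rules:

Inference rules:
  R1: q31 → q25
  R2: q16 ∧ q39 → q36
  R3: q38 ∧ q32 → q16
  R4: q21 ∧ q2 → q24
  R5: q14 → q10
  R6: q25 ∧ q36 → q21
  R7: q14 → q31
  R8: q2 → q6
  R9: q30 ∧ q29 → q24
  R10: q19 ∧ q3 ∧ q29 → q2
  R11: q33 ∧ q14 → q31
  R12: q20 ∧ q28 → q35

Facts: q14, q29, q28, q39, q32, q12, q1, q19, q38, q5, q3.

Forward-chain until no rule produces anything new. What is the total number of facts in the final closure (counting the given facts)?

20

Round 1: R3 [q38 ∧ q32 → q16]; R5 [q14 → q10]; R7 [q14 → q31]; R10 [q19 ∧ q3 ∧ q29 → q2]. Adds q16, q10, q31, q2.
Round 2: R1 [q31 → q25]; R2 [q16 ∧ q39 → q36]; R8 [q2 → q6]. Adds q25, q36, q6.
Round 3: R6 [q25 ∧ q36 → q21]. Adds q21.
Round 4: R4 [q21 ∧ q2 → q24]. Adds q24.
Closure: {q1, q10, q12, q14, q16, q19, q2, q21, q24, q25, q28, q29, q3, q31, q32, q36, q38, q39, q5, q6} — 20 facts.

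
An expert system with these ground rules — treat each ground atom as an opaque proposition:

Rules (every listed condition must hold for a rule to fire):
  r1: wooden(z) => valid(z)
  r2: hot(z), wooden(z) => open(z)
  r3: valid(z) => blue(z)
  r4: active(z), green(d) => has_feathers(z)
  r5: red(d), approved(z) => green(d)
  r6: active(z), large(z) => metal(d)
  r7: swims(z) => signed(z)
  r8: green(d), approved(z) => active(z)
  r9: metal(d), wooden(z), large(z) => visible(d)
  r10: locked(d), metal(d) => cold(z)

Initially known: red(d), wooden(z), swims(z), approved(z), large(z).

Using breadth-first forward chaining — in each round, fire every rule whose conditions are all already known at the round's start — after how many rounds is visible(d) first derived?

4

[1] r1 [wooden(z) => valid(z)]; r5 [red(d), approved(z) => green(d)]; r7 [swims(z) => signed(z)]. ⇒ new: valid(z), green(d), signed(z).
[2] r3 [valid(z) => blue(z)]; r8 [green(d), approved(z) => active(z)]. ⇒ new: blue(z), active(z).
[3] r4 [active(z), green(d) => has_feathers(z)]; r6 [active(z), large(z) => metal(d)]. ⇒ new: has_feathers(z), metal(d).
[4] r9 [metal(d), wooden(z), large(z) => visible(d)]. ⇒ new: visible(d).
visible(d) first appears in round 4.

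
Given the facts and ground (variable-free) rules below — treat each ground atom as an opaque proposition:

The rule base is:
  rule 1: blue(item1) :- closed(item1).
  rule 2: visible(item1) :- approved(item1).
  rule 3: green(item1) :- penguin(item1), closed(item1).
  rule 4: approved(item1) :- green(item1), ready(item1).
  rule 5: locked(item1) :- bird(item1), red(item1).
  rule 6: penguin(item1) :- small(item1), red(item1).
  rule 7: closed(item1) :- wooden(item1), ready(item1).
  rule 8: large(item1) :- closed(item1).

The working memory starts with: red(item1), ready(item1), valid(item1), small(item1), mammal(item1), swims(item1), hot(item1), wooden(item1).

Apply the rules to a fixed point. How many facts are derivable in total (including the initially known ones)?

Round 1: rule 6 [penguin(item1) :- small(item1), red(item1).]; rule 7 [closed(item1) :- wooden(item1), ready(item1).]. New: penguin(item1), closed(item1).
Round 2: rule 1 [blue(item1) :- closed(item1).]; rule 3 [green(item1) :- penguin(item1), closed(item1).]; rule 8 [large(item1) :- closed(item1).]. New: blue(item1), green(item1), large(item1).
Round 3: rule 4 [approved(item1) :- green(item1), ready(item1).]. New: approved(item1).
Round 4: rule 2 [visible(item1) :- approved(item1).]. New: visible(item1).
Closure: {approved(item1), blue(item1), closed(item1), green(item1), hot(item1), large(item1), mammal(item1), penguin(item1), ready(item1), red(item1), small(item1), swims(item1), valid(item1), visible(item1), wooden(item1)} — 15 facts.

15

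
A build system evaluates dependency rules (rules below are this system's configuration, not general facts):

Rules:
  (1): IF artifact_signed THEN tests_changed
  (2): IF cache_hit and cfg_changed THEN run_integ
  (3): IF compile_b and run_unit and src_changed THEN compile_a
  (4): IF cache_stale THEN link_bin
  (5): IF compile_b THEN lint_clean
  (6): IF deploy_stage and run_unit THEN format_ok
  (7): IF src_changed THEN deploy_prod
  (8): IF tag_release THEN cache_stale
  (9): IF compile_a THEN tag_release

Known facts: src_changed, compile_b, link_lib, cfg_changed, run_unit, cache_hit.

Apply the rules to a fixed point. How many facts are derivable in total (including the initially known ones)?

Round 1 fires (2), (3), (5), (7), giving run_integ, compile_a, lint_clean, deploy_prod.
Round 2 fires (9), giving tag_release.
Round 3 fires (8), giving cache_stale.
Round 4 fires (4), giving link_bin.
Closure: {cache_hit, cache_stale, cfg_changed, compile_a, compile_b, deploy_prod, link_bin, link_lib, lint_clean, run_integ, run_unit, src_changed, tag_release} — 13 facts.

13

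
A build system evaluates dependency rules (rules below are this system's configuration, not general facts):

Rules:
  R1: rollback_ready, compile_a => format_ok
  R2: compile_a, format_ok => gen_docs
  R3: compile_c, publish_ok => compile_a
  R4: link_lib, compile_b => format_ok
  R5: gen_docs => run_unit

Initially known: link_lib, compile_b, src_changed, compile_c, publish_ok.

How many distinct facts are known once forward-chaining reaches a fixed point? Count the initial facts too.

Round 1: R3 [compile_c, publish_ok => compile_a]; R4 [link_lib, compile_b => format_ok]. New: compile_a, format_ok.
Round 2: R2 [compile_a, format_ok => gen_docs]. New: gen_docs.
Round 3: R5 [gen_docs => run_unit]. New: run_unit.
Closure: {compile_a, compile_b, compile_c, format_ok, gen_docs, link_lib, publish_ok, run_unit, src_changed} — 9 facts.

9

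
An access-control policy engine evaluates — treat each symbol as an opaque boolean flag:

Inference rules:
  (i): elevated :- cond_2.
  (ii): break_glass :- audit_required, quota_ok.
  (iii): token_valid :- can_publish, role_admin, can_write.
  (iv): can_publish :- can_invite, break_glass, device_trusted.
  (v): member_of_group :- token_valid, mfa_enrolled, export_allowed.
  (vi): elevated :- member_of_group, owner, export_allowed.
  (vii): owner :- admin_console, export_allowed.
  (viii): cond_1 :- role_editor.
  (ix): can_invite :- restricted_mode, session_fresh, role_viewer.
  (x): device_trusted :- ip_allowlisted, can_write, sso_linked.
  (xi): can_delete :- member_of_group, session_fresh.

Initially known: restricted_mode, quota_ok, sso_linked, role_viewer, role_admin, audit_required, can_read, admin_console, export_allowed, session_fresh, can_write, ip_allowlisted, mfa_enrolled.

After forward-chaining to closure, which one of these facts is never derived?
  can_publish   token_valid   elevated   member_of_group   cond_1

Round 1 — (ii), (vii), (ix), (x), derive break_glass, owner, can_invite, device_trusted.
Round 2 — (iv), derive can_publish.
Round 3 — (iii), derive token_valid.
Round 4 — (v), derive member_of_group.
Round 5 — (vi), (xi), derive elevated, can_delete.
Derived: can_publish (round 2), member_of_group (round 4), elevated (round 5), token_valid (round 3). cond_1 never appears in any round.

cond_1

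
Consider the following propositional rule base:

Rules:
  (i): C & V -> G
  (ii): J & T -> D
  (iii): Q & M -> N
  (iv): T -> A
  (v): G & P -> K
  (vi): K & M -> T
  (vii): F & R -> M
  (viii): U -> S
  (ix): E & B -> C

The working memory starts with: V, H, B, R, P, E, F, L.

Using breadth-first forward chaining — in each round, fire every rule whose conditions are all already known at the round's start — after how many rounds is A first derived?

5

Round 1 — (vii), (ix), derive M, C.
Round 2 — (i), derive G.
Round 3 — (v), derive K.
Round 4 — (vi), derive T.
Round 5 — (iv), derive A.
A first appears in round 5.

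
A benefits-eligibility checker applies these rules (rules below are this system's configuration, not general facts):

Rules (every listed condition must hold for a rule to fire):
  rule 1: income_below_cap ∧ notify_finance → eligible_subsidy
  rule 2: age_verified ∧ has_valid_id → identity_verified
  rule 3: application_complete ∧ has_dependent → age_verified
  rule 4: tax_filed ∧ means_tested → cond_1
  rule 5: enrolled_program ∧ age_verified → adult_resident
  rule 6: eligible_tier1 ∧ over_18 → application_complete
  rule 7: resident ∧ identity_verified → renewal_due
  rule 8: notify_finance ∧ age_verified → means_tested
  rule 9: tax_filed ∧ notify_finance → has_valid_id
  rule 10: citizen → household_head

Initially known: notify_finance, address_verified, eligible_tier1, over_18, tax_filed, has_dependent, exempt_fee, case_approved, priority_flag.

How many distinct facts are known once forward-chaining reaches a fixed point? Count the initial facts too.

15

Round 1: rule 6 [eligible_tier1 ∧ over_18 → application_complete]; rule 9 [tax_filed ∧ notify_finance → has_valid_id]. New: application_complete, has_valid_id.
Round 2: rule 3 [application_complete ∧ has_dependent → age_verified]. New: age_verified.
Round 3: rule 2 [age_verified ∧ has_valid_id → identity_verified]; rule 8 [notify_finance ∧ age_verified → means_tested]. New: identity_verified, means_tested.
Round 4: rule 4 [tax_filed ∧ means_tested → cond_1]. New: cond_1.
Closure: {address_verified, age_verified, application_complete, case_approved, cond_1, eligible_tier1, exempt_fee, has_dependent, has_valid_id, identity_verified, means_tested, notify_finance, over_18, priority_flag, tax_filed} — 15 facts.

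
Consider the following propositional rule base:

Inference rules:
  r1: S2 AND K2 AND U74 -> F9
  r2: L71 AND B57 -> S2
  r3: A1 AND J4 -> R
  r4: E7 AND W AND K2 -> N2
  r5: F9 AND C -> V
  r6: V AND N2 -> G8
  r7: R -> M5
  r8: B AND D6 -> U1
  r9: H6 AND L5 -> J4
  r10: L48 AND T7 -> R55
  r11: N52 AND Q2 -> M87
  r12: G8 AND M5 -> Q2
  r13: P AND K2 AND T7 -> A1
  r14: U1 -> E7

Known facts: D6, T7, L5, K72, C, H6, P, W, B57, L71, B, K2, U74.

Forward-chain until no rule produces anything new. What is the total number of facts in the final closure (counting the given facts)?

25

Round 1 fires r2, r8, r9, r13, giving S2, U1, J4, A1.
Round 2 fires r1, r3, r14, giving F9, R, E7.
Round 3 fires r4, r5, r7, giving N2, V, M5.
Round 4 fires r6, giving G8.
Round 5 fires r12, giving Q2.
Closure: {A1, B, B57, C, D6, E7, F9, G8, H6, J4, K2, K72, L5, L71, M5, N2, P, Q2, R, S2, T7, U1, U74, V, W} — 25 facts.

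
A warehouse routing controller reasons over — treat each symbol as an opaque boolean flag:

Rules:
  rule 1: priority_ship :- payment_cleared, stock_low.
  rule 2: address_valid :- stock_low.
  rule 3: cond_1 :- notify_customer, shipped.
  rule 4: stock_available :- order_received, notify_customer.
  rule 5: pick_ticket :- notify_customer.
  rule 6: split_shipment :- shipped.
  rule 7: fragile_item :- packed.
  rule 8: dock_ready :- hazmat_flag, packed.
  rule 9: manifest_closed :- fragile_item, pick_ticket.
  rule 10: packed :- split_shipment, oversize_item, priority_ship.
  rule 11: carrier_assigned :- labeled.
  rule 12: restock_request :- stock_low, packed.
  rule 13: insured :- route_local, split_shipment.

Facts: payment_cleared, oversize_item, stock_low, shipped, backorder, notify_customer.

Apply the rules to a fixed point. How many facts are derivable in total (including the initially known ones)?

Round 1: rule 1 [priority_ship :- payment_cleared, stock_low.]; rule 2 [address_valid :- stock_low.]; rule 3 [cond_1 :- notify_customer, shipped.]; rule 5 [pick_ticket :- notify_customer.]; rule 6 [split_shipment :- shipped.]. New: priority_ship, address_valid, cond_1, pick_ticket, split_shipment.
Round 2: rule 10 [packed :- split_shipment, oversize_item, priority_ship.]. New: packed.
Round 3: rule 7 [fragile_item :- packed.]; rule 12 [restock_request :- stock_low, packed.]. New: fragile_item, restock_request.
Round 4: rule 9 [manifest_closed :- fragile_item, pick_ticket.]. New: manifest_closed.
Closure: {address_valid, backorder, cond_1, fragile_item, manifest_closed, notify_customer, oversize_item, packed, payment_cleared, pick_ticket, priority_ship, restock_request, shipped, split_shipment, stock_low} — 15 facts.

15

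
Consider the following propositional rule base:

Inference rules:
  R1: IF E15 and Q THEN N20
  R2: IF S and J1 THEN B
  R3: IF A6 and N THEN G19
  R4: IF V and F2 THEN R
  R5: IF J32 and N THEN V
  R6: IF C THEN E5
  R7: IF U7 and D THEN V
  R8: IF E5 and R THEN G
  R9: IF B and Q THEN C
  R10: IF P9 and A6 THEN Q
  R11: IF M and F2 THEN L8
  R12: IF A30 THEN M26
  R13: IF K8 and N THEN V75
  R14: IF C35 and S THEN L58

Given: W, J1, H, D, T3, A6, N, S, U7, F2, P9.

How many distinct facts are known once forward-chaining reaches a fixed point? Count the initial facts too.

[1] R2 [IF S and J1 THEN B]; R3 [IF A6 and N THEN G19]; R7 [IF U7 and D THEN V]; R10 [IF P9 and A6 THEN Q]. ⇒ new: B, G19, V, Q.
[2] R4 [IF V and F2 THEN R]; R9 [IF B and Q THEN C]. ⇒ new: R, C.
[3] R6 [IF C THEN E5]. ⇒ new: E5.
[4] R8 [IF E5 and R THEN G]. ⇒ new: G.
Closure: {A6, B, C, D, E5, F2, G, G19, H, J1, N, P9, Q, R, S, T3, U7, V, W} — 19 facts.

19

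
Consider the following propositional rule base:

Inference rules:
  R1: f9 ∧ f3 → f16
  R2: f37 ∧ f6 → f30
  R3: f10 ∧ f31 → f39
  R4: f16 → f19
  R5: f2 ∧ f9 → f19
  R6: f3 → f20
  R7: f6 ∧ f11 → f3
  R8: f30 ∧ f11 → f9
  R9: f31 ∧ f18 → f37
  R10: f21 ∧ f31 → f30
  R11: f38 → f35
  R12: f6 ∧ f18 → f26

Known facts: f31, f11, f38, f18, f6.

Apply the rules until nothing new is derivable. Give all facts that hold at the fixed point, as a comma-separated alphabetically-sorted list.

f11, f16, f18, f19, f20, f26, f3, f30, f31, f35, f37, f38, f6, f9

Round 1: R7 [f6 ∧ f11 → f3]; R9 [f31 ∧ f18 → f37]; R11 [f38 → f35]; R12 [f6 ∧ f18 → f26]. Adds f3, f37, f35, f26.
Round 2: R2 [f37 ∧ f6 → f30]; R6 [f3 → f20]. Adds f30, f20.
Round 3: R8 [f30 ∧ f11 → f9]. Adds f9.
Round 4: R1 [f9 ∧ f3 → f16]. Adds f16.
Round 5: R4 [f16 → f19]. Adds f19.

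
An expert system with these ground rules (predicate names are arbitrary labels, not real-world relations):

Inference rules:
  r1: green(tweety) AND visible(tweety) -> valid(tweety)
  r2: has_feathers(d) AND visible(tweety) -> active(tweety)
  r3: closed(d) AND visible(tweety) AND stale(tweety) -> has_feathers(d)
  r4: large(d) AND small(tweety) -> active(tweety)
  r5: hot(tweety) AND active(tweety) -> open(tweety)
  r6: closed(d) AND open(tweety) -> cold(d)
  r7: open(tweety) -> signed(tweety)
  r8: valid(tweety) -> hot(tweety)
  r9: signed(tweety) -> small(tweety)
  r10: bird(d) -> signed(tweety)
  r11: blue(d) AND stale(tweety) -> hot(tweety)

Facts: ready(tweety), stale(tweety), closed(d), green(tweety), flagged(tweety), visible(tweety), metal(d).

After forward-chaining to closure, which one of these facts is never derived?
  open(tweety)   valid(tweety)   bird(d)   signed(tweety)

Round 1 fires r1, r3, giving valid(tweety), has_feathers(d).
Round 2 fires r2, r8, giving active(tweety), hot(tweety).
Round 3 fires r5, giving open(tweety).
Round 4 fires r6, r7, giving cold(d), signed(tweety).
Round 5 fires r9, giving small(tweety).
Derived: valid(tweety) (round 1), open(tweety) (round 3), signed(tweety) (round 4). bird(d) never appears in any round.

bird(d)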